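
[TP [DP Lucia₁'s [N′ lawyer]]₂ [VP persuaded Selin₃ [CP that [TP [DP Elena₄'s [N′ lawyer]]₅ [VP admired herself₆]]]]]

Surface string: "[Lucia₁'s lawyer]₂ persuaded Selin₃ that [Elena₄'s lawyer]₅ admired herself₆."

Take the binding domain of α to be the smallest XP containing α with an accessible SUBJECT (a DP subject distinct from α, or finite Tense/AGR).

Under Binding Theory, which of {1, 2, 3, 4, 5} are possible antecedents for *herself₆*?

{5}

*herself* is an anaphor, so Principle A applies: it must be bound in its binding domain.
Binding domain of *herself₆*: the embedded TP, whose subject is [Elena₄'s lawyer]₅.
*Lucia₁* does not c-command the anaphor → cannot bind it.
*[Lucia₁'s lawyer]₂* c-commands the anaphor but is outside its binding domain → cannot satisfy Principle A.
*Selin₃* c-commands the anaphor but is outside its binding domain → cannot satisfy Principle A.
*Elena₄* does not c-command the anaphor → cannot bind it.
*[Elena₄'s lawyer]₅* c-commands the anaphor within its binding domain → licit binder.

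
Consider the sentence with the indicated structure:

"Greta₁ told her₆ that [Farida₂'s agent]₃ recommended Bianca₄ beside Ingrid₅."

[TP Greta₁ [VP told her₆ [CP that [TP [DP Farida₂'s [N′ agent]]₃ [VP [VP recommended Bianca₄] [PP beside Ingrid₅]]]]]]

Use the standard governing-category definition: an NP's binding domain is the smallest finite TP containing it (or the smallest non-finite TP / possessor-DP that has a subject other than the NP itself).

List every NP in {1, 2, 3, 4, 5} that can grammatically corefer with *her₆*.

none

*her* is a pronoun, so Principle B applies: it must be free in its binding domain.
Binding domain of *her₆*: the matrix TP, whose subject is Greta₁.
*Greta₁* c-commands the pronoun within its binding domain → coindexation would violate Principle B.
*Farida₂*: the pronoun c-commands this R-expression → coindexation would violate Principle C on *Farida₂*.
*[Farida₂'s agent]₃*: the pronoun c-commands this R-expression → coindexation would violate Principle C on *[Farida₂'s agent]₃*.
*Bianca₄*: the pronoun c-commands this R-expression → coindexation would violate Principle C on *Bianca₄*.
*Ingrid₅*: the pronoun c-commands this R-expression → coindexation would violate Principle C on *Ingrid₅*.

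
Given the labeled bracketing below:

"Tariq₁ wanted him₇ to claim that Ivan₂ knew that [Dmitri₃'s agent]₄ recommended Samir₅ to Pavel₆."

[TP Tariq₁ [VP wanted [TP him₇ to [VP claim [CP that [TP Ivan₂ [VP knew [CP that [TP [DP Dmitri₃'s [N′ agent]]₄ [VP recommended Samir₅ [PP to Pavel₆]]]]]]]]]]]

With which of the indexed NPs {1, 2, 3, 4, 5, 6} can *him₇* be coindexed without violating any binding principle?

none

*him* is a pronoun, so Principle B applies: it must be free in its binding domain.
Binding domain of *him₇*: the matrix TP, whose subject is Tariq₁.
*Tariq₁* c-commands the pronoun within its binding domain → coindexation would violate Principle B.
*Ivan₂*: the pronoun c-commands this R-expression → coindexation would violate Principle C on *Ivan₂*.
*Dmitri₃*: the pronoun c-commands this R-expression → coindexation would violate Principle C on *Dmitri₃*.
*[Dmitri₃'s agent]₄*: the pronoun c-commands this R-expression → coindexation would violate Principle C on *[Dmitri₃'s agent]₄*.
*Samir₅*: the pronoun c-commands this R-expression → coindexation would violate Principle C on *Samir₅*.
*Pavel₆*: the pronoun c-commands this R-expression → coindexation would violate Principle C on *Pavel₆*.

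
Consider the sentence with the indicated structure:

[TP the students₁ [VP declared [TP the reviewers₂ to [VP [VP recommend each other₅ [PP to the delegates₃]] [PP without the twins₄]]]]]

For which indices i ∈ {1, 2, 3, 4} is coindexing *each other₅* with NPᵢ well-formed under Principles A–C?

{2}

*each other* is an anaphor, so Principle A applies: it must be bound in its binding domain.
Binding domain of *each other₅*: the embedded TP, whose subject is the reviewers₂.
*the students₁* c-commands the anaphor but is outside its binding domain → cannot satisfy Principle A.
*the reviewers₂* c-commands the anaphor within its binding domain → licit binder.
*the delegates₃* does not c-command the anaphor → cannot bind it.
*the twins₄* does not c-command the anaphor → cannot bind it.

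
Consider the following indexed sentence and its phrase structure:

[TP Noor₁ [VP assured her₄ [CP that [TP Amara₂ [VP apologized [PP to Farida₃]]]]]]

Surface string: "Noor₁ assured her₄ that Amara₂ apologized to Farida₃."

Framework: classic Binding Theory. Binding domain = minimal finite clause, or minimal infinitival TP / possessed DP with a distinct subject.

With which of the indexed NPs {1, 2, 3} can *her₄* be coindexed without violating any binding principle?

none

*her* is a pronoun, so Principle B applies: it must be free in its binding domain.
Binding domain of *her₄*: the matrix TP, whose subject is Noor₁.
*Noor₁* c-commands the pronoun within its binding domain → coindexation would violate Principle B.
*Amara₂*: the pronoun c-commands this R-expression → coindexation would violate Principle C on *Amara₂*.
*Farida₃*: the pronoun c-commands this R-expression → coindexation would violate Principle C on *Farida₃*.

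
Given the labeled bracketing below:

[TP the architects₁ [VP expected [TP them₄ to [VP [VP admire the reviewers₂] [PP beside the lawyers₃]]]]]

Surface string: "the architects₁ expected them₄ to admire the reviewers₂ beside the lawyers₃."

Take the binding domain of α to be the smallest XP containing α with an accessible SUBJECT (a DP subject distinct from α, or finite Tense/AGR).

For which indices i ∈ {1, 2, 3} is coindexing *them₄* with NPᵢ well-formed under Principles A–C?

*them* is a pronoun, so Principle B applies: it must be free in its binding domain.
Binding domain of *them₄*: the matrix TP, whose subject is the architects₁.
*the architects₁* c-commands the pronoun within its binding domain → coindexation would violate Principle B.
*the reviewers₂*: the pronoun c-commands this R-expression → coindexation would violate Principle C on *the reviewers₂*.
*the lawyers₃*: the pronoun c-commands this R-expression → coindexation would violate Principle C on *the lawyers₃*.

none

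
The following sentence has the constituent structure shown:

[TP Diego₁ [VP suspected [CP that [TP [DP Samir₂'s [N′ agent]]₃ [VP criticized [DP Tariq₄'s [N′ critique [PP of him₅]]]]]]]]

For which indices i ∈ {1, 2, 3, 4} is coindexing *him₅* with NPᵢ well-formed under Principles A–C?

{1, 2, 3}

*him* is a pronoun, so Principle B applies: it must be free in its binding domain.
Binding domain of *him₅*: the possessed DP, whose subject is Tariq₄.
*Diego₁* c-commands the pronoun but from outside its binding domain, and is not c-commanded by it → coindexation permitted.
*Samir₂* and the pronoun do not c-command one another → neither Principle B nor Principle C is at stake; coindexation permitted.
*[Samir₂'s agent]₃* c-commands the pronoun but from outside its binding domain, and is not c-commanded by it → coindexation permitted.
*Tariq₄* c-commands the pronoun within its binding domain → coindexation would violate Principle B.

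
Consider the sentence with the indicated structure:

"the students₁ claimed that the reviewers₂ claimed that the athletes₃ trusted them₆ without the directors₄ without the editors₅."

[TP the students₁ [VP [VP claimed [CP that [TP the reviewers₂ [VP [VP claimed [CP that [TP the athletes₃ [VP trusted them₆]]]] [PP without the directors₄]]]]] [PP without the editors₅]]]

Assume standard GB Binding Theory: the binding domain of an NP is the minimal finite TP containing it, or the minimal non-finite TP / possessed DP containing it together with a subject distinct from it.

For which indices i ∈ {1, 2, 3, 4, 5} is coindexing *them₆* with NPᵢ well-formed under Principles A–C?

{1, 2, 4, 5}

*them* is a pronoun, so Principle B applies: it must be free in its binding domain.
Binding domain of *them₆*: the embedded TP, whose subject is the athletes₃.
*the students₁* c-commands the pronoun but from outside its binding domain, and is not c-commanded by it → coindexation permitted.
*the reviewers₂* c-commands the pronoun but from outside its binding domain, and is not c-commanded by it → coindexation permitted.
*the athletes₃* c-commands the pronoun within its binding domain → coindexation would violate Principle B.
*the directors₄* and the pronoun do not c-command one another → neither Principle B nor Principle C is at stake; coindexation permitted.
*the editors₅* and the pronoun do not c-command one another → neither Principle B nor Principle C is at stake; coindexation permitted.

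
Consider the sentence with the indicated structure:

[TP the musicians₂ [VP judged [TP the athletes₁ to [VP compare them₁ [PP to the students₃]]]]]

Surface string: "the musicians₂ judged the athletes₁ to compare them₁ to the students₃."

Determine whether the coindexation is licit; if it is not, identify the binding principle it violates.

The two coindexed NPs are *the athletes₁* and *them₁*.
*them₁* is a pronoun. Its binding domain is the embedded TP, whose subject is the athletes₁.
*the athletes₁* c-commands it within that domain and carries the same index.
The pronoun is locally bound → Principle B violation.

Principle B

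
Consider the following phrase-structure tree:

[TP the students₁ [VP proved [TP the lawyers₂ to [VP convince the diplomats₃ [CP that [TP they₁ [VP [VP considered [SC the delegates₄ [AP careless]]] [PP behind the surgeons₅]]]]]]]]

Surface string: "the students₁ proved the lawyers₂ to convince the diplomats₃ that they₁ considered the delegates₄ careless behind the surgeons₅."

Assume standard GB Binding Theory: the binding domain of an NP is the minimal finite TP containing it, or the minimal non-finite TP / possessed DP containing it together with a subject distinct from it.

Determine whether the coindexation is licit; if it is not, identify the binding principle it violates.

grammatical

The two coindexed NPs are *the students₁* and *they₁*.
*they₁* is a pronoun; nothing c-commands it within its binding domain (the embedded TP.), so Principle B holds trivially.
*the students₁* is an R-expression; *they₁* does not c-command it, and no other NP shares its index, so Principle C is satisfied.
All principles are respected.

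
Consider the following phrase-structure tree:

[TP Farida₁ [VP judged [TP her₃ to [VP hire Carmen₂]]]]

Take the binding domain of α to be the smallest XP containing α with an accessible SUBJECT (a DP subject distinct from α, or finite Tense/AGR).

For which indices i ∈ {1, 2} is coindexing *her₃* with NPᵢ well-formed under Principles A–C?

*her* is a pronoun, so Principle B applies: it must be free in its binding domain.
Binding domain of *her₃*: the matrix TP, whose subject is Farida₁.
*Farida₁* c-commands the pronoun within its binding domain → coindexation would violate Principle B.
*Carmen₂*: the pronoun c-commands this R-expression → coindexation would violate Principle C on *Carmen₂*.

none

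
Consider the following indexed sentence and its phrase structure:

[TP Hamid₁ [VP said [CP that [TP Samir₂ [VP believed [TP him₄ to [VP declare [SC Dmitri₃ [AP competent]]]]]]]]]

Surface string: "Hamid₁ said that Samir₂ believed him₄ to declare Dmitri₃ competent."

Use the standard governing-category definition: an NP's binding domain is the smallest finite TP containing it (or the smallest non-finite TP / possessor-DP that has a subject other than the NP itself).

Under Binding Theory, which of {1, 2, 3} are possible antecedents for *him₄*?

{1}

*him* is a pronoun, so Principle B applies: it must be free in its binding domain.
Binding domain of *him₄*: the embedded TP, whose subject is Samir₂.
*Hamid₁* c-commands the pronoun but from outside its binding domain, and is not c-commanded by it → coindexation permitted.
*Samir₂* c-commands the pronoun within its binding domain → coindexation would violate Principle B.
*Dmitri₃*: the pronoun c-commands this R-expression → coindexation would violate Principle C on *Dmitri₃*.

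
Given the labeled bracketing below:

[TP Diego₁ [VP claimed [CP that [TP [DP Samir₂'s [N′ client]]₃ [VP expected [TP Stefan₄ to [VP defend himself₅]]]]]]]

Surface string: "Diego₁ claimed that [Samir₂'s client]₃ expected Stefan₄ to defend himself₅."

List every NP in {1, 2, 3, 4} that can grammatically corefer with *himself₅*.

*himself* is an anaphor, so Principle A applies: it must be bound in its binding domain.
Binding domain of *himself₅*: the embedded TP, whose subject is Stefan₄.
*Diego₁* c-commands the anaphor but is outside its binding domain → cannot satisfy Principle A.
*Samir₂* does not c-command the anaphor → cannot bind it.
*[Samir₂'s client]₃* c-commands the anaphor but is outside its binding domain → cannot satisfy Principle A.
*Stefan₄* c-commands the anaphor within its binding domain → licit binder.

{4}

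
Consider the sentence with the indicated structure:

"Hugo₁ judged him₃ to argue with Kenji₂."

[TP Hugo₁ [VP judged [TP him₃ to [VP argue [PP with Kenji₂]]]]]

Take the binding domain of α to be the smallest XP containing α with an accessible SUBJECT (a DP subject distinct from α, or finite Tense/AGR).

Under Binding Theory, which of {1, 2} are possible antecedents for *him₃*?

*him* is a pronoun, so Principle B applies: it must be free in its binding domain.
Binding domain of *him₃*: the matrix TP, whose subject is Hugo₁.
*Hugo₁* c-commands the pronoun within its binding domain → coindexation would violate Principle B.
*Kenji₂*: the pronoun c-commands this R-expression → coindexation would violate Principle C on *Kenji₂*.

none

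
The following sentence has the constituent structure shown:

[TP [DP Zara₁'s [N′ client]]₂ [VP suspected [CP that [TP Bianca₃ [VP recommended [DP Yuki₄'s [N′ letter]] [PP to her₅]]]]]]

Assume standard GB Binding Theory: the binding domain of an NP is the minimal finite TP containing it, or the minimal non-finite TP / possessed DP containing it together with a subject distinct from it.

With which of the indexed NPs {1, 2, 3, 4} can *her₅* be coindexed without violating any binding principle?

{1, 2, 4}

*her* is a pronoun, so Principle B applies: it must be free in its binding domain.
Binding domain of *her₅*: the embedded TP, whose subject is Bianca₃.
*Zara₁* and the pronoun do not c-command one another → neither Principle B nor Principle C is at stake; coindexation permitted.
*[Zara₁'s client]₂* c-commands the pronoun but from outside its binding domain, and is not c-commanded by it → coindexation permitted.
*Bianca₃* c-commands the pronoun within its binding domain → coindexation would violate Principle B.
*Yuki₄* and the pronoun do not c-command one another → neither Principle B nor Principle C is at stake; coindexation permitted.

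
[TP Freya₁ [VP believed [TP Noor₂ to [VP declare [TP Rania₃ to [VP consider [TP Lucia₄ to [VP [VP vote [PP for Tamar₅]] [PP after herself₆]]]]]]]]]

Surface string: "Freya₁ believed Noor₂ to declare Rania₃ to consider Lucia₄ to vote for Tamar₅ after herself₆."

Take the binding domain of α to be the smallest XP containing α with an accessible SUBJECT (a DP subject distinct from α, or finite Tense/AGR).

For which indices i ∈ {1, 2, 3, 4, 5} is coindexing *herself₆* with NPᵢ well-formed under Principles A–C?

*herself* is an anaphor, so Principle A applies: it must be bound in its binding domain.
Binding domain of *herself₆*: the embedded TP, whose subject is Lucia₄.
*Freya₁* c-commands the anaphor but is outside its binding domain → cannot satisfy Principle A.
*Noor₂* c-commands the anaphor but is outside its binding domain → cannot satisfy Principle A.
*Rania₃* c-commands the anaphor but is outside its binding domain → cannot satisfy Principle A.
*Lucia₄* c-commands the anaphor within its binding domain → licit binder.
*Tamar₅* does not c-command the anaphor → cannot bind it.

{4}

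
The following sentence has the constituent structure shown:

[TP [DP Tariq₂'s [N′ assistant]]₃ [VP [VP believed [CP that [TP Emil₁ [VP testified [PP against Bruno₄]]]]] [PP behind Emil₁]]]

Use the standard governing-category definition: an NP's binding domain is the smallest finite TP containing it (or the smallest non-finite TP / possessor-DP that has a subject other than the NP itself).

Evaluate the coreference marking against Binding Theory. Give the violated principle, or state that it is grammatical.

grammatical

The two coindexed NPs are *Emil₁* and *Emil₁*.
*Emil₁* is an R-expression; no coindexed NP c-commands it, so Principle C holds.
*Emil₁* is an R-expression; *Emil₁* does not c-command it, and no other NP shares its index, so Principle C is satisfied.
All principles are respected.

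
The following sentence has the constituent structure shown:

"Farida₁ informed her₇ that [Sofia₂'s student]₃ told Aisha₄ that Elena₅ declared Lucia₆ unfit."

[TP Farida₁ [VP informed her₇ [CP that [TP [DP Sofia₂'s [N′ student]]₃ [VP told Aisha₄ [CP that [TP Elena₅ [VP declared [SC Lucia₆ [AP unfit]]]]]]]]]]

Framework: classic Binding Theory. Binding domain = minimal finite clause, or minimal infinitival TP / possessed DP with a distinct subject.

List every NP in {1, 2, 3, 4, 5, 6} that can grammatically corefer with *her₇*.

*her* is a pronoun, so Principle B applies: it must be free in its binding domain.
Binding domain of *her₇*: the matrix TP, whose subject is Farida₁.
*Farida₁* c-commands the pronoun within its binding domain → coindexation would violate Principle B.
*Sofia₂*: the pronoun c-commands this R-expression → coindexation would violate Principle C on *Sofia₂*.
*[Sofia₂'s student]₃*: the pronoun c-commands this R-expression → coindexation would violate Principle C on *[Sofia₂'s student]₃*.
*Aisha₄*: the pronoun c-commands this R-expression → coindexation would violate Principle C on *Aisha₄*.
*Elena₅*: the pronoun c-commands this R-expression → coindexation would violate Principle C on *Elena₅*.
*Lucia₆*: the pronoun c-commands this R-expression → coindexation would violate Principle C on *Lucia₆*.

none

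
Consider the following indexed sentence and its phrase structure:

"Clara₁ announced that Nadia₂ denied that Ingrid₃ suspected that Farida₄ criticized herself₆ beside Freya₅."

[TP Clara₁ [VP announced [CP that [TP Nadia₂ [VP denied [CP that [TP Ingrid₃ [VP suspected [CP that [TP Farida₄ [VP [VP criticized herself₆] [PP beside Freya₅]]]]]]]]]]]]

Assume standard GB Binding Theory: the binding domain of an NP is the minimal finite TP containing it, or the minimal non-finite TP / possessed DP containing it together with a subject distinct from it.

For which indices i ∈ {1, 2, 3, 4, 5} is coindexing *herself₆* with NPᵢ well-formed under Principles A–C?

*herself* is an anaphor, so Principle A applies: it must be bound in its binding domain.
Binding domain of *herself₆*: the embedded TP, whose subject is Farida₄.
*Clara₁* c-commands the anaphor but is outside its binding domain → cannot satisfy Principle A.
*Nadia₂* c-commands the anaphor but is outside its binding domain → cannot satisfy Principle A.
*Ingrid₃* c-commands the anaphor but is outside its binding domain → cannot satisfy Principle A.
*Farida₄* c-commands the anaphor within its binding domain → licit binder.
*Freya₅* does not c-command the anaphor → cannot bind it.

{4}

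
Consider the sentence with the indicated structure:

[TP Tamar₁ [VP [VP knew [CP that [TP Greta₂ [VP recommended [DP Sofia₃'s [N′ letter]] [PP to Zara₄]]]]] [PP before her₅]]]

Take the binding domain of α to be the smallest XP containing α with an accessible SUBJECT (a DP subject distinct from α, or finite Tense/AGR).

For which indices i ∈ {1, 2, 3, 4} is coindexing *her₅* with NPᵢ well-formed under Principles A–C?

*her* is a pronoun, so Principle B applies: it must be free in its binding domain.
Binding domain of *her₅*: the matrix TP, whose subject is Tamar₁.
*Tamar₁* c-commands the pronoun within its binding domain → coindexation would violate Principle B.
*Greta₂* and the pronoun do not c-command one another → neither Principle B nor Principle C is at stake; coindexation permitted.
*Sofia₃* and the pronoun do not c-command one another → neither Principle B nor Principle C is at stake; coindexation permitted.
*Zara₄* and the pronoun do not c-command one another → neither Principle B nor Principle C is at stake; coindexation permitted.

{2, 3, 4}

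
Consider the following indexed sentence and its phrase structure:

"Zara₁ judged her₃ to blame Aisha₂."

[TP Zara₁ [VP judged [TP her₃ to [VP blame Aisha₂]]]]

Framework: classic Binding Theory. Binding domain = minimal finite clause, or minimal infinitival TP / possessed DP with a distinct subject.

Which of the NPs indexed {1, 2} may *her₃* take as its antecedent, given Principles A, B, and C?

*her* is a pronoun, so Principle B applies: it must be free in its binding domain.
Binding domain of *her₃*: the matrix TP, whose subject is Zara₁.
*Zara₁* c-commands the pronoun within its binding domain → coindexation would violate Principle B.
*Aisha₂*: the pronoun c-commands this R-expression → coindexation would violate Principle C on *Aisha₂*.

none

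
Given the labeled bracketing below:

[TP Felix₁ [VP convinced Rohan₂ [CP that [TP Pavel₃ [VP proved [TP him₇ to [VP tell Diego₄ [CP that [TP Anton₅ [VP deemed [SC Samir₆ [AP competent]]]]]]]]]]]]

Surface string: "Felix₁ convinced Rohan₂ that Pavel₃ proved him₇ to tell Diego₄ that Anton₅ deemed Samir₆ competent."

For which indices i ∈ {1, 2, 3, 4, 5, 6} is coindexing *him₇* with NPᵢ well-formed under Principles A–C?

{1, 2}

*him* is a pronoun, so Principle B applies: it must be free in its binding domain.
Binding domain of *him₇*: the embedded TP, whose subject is Pavel₃.
*Felix₁* c-commands the pronoun but from outside its binding domain, and is not c-commanded by it → coindexation permitted.
*Rohan₂* c-commands the pronoun but from outside its binding domain, and is not c-commanded by it → coindexation permitted.
*Pavel₃* c-commands the pronoun within its binding domain → coindexation would violate Principle B.
*Diego₄*: the pronoun c-commands this R-expression → coindexation would violate Principle C on *Diego₄*.
*Anton₅*: the pronoun c-commands this R-expression → coindexation would violate Principle C on *Anton₅*.
*Samir₆*: the pronoun c-commands this R-expression → coindexation would violate Principle C on *Samir₆*.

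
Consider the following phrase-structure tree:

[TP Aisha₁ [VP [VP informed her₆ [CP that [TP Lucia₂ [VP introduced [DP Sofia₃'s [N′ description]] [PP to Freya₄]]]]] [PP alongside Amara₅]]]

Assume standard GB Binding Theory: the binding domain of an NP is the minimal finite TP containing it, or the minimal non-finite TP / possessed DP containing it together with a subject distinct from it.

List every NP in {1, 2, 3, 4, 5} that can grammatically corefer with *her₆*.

*her* is a pronoun, so Principle B applies: it must be free in its binding domain.
Binding domain of *her₆*: the matrix TP, whose subject is Aisha₁.
*Aisha₁* c-commands the pronoun within its binding domain → coindexation would violate Principle B.
*Lucia₂*: the pronoun c-commands this R-expression → coindexation would violate Principle C on *Lucia₂*.
*Sofia₃*: the pronoun c-commands this R-expression → coindexation would violate Principle C on *Sofia₃*.
*Freya₄*: the pronoun c-commands this R-expression → coindexation would violate Principle C on *Freya₄*.
*Amara₅* and the pronoun do not c-command one another → neither Principle B nor Principle C is at stake; coindexation permitted.

{5}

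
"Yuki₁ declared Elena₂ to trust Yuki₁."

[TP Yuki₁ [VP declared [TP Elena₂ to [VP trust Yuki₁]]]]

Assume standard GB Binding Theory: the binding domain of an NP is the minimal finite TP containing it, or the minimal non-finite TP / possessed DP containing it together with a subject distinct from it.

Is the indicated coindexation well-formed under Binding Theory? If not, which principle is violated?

Principle C

The two coindexed NPs are *Yuki₁* (the higher occurrence) and *Yuki₁* (the lower occurrence).
*Yuki₁* (the lower occurrence) is an R-expression. Principle C requires it to be free everywhere.
*Yuki₁* (the higher occurrence) c-commands it and carries the same index.
The R-expression is bound → Principle C violation.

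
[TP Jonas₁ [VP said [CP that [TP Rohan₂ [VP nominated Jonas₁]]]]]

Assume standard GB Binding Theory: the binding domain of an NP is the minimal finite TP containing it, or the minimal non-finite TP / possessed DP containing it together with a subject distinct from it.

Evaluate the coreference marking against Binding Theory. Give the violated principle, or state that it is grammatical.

The two coindexed NPs are *Jonas₁* (the lower occurrence) and *Jonas₁* (the higher occurrence).
*Jonas₁* (the lower occurrence) is an R-expression. Principle C requires it to be free everywhere.
*Jonas₁* (the higher occurrence) c-commands it and carries the same index.
The R-expression is bound → Principle C violation.

Principle C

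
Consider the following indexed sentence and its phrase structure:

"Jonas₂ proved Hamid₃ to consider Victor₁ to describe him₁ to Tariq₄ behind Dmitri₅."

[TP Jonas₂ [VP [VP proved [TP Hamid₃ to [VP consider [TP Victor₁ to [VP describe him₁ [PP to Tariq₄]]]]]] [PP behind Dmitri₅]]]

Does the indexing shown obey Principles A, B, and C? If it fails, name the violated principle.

Principle B

The two coindexed NPs are *Victor₁* and *him₁*.
*him₁* is a pronoun. Its binding domain is the embedded TP, whose subject is Victor₁.
*Victor₁* c-commands it within that domain and carries the same index.
The pronoun is locally bound → Principle B violation.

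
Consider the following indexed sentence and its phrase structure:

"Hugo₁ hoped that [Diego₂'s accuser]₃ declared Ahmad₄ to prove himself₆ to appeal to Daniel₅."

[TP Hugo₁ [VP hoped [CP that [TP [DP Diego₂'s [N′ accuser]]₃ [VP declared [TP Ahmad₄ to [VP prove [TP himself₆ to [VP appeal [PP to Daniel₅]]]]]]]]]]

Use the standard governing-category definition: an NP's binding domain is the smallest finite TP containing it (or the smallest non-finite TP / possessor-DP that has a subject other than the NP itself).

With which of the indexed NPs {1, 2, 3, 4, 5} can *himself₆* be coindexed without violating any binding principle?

*himself* is an anaphor, so Principle A applies: it must be bound in its binding domain.
Binding domain of *himself₆*: the embedded TP, whose subject is Ahmad₄.
*Hugo₁* c-commands the anaphor but is outside its binding domain → cannot satisfy Principle A.
*Diego₂* does not c-command the anaphor → cannot bind it.
*[Diego₂'s accuser]₃* c-commands the anaphor but is outside its binding domain → cannot satisfy Principle A.
*Ahmad₄* c-commands the anaphor within its binding domain → licit binder.
*Daniel₅* does not c-command the anaphor → cannot bind it.

{4}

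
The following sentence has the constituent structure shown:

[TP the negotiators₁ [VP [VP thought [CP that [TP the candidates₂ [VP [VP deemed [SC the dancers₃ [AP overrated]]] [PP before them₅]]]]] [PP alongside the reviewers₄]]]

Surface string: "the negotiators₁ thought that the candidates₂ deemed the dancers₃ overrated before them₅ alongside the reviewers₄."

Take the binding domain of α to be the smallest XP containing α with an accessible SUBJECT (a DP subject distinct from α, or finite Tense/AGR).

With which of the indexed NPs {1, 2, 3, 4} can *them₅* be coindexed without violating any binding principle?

*them* is a pronoun, so Principle B applies: it must be free in its binding domain.
Binding domain of *them₅*: the embedded TP, whose subject is the candidates₂.
*the negotiators₁* c-commands the pronoun but from outside its binding domain, and is not c-commanded by it → coindexation permitted.
*the candidates₂* c-commands the pronoun within its binding domain → coindexation would violate Principle B.
*the dancers₃* and the pronoun do not c-command one another → neither Principle B nor Principle C is at stake; coindexation permitted.
*the reviewers₄* and the pronoun do not c-command one another → neither Principle B nor Principle C is at stake; coindexation permitted.

{1, 3, 4}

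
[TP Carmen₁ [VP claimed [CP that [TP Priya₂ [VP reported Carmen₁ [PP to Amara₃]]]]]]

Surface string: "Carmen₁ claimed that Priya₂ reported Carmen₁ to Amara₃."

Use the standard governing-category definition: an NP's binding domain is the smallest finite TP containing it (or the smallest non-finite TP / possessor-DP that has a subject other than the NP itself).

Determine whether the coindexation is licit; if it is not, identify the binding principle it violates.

Principle C

The two coindexed NPs are *Carmen₁* (the higher occurrence) and *Carmen₁* (the lower occurrence).
*Carmen₁* (the lower occurrence) is an R-expression. Principle C requires it to be free everywhere.
*Carmen₁* (the higher occurrence) c-commands it and carries the same index.
The R-expression is bound → Principle C violation.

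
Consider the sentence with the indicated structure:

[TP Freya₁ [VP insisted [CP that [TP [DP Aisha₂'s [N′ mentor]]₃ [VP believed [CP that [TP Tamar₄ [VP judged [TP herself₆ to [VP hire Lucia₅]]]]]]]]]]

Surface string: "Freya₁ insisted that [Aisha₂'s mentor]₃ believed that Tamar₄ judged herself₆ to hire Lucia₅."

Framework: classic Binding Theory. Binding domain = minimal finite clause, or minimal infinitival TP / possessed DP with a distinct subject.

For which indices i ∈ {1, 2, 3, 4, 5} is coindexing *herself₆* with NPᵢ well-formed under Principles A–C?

{4}

*herself* is an anaphor, so Principle A applies: it must be bound in its binding domain.
Binding domain of *herself₆*: the embedded TP, whose subject is Tamar₄.
*Freya₁* c-commands the anaphor but is outside its binding domain → cannot satisfy Principle A.
*Aisha₂* does not c-command the anaphor → cannot bind it.
*[Aisha₂'s mentor]₃* c-commands the anaphor but is outside its binding domain → cannot satisfy Principle A.
*Tamar₄* c-commands the anaphor within its binding domain → licit binder.
*Lucia₅* does not c-command the anaphor → cannot bind it.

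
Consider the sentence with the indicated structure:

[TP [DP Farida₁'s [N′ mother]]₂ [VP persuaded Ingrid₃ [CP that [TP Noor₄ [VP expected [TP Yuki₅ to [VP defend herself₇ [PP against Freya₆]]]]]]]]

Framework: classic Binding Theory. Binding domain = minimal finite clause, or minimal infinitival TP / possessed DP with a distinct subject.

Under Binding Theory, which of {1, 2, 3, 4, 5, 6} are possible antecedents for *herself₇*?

{5}

*herself* is an anaphor, so Principle A applies: it must be bound in its binding domain.
Binding domain of *herself₇*: the embedded TP, whose subject is Yuki₅.
*Farida₁* does not c-command the anaphor → cannot bind it.
*[Farida₁'s mother]₂* c-commands the anaphor but is outside its binding domain → cannot satisfy Principle A.
*Ingrid₃* c-commands the anaphor but is outside its binding domain → cannot satisfy Principle A.
*Noor₄* c-commands the anaphor but is outside its binding domain → cannot satisfy Principle A.
*Yuki₅* c-commands the anaphor within its binding domain → licit binder.
*Freya₆* does not c-command the anaphor → cannot bind it.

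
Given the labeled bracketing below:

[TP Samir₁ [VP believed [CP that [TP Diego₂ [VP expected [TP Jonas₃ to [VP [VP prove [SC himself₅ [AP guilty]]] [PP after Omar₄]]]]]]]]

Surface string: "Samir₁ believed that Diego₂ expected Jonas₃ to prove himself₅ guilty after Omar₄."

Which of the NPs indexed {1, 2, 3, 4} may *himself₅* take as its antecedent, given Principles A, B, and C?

*himself* is an anaphor, so Principle A applies: it must be bound in its binding domain.
Binding domain of *himself₅*: the embedded TP, whose subject is Jonas₃.
*Samir₁* c-commands the anaphor but is outside its binding domain → cannot satisfy Principle A.
*Diego₂* c-commands the anaphor but is outside its binding domain → cannot satisfy Principle A.
*Jonas₃* c-commands the anaphor within its binding domain → licit binder.
*Omar₄* does not c-command the anaphor → cannot bind it.

{3}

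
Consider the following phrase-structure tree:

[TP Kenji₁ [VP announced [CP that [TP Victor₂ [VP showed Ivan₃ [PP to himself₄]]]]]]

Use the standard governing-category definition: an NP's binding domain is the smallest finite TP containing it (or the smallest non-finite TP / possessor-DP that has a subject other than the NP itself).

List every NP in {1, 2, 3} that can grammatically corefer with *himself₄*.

*himself* is an anaphor, so Principle A applies: it must be bound in its binding domain.
Binding domain of *himself₄*: the embedded TP, whose subject is Victor₂.
*Kenji₁* c-commands the anaphor but is outside its binding domain → cannot satisfy Principle A.
*Victor₂* c-commands the anaphor within its binding domain → licit binder.
*Ivan₃* c-commands the anaphor within its binding domain → licit binder.

{2, 3}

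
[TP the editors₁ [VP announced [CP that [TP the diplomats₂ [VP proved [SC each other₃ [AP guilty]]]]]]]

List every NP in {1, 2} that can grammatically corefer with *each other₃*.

*each other* is an anaphor, so Principle A applies: it must be bound in its binding domain.
Binding domain of *each other₃*: the embedded TP, whose subject is the diplomats₂.
*the editors₁* c-commands the anaphor but is outside its binding domain → cannot satisfy Principle A.
*the diplomats₂* c-commands the anaphor within its binding domain → licit binder.

{2}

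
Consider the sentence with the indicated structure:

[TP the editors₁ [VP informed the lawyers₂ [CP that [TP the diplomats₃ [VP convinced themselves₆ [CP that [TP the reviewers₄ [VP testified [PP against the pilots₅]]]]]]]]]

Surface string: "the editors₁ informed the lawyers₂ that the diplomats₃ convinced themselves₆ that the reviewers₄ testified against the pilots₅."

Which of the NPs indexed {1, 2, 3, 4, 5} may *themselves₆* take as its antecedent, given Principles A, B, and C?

{3}

*themselves* is an anaphor, so Principle A applies: it must be bound in its binding domain.
Binding domain of *themselves₆*: the embedded TP, whose subject is the diplomats₃.
*the editors₁* c-commands the anaphor but is outside its binding domain → cannot satisfy Principle A.
*the lawyers₂* c-commands the anaphor but is outside its binding domain → cannot satisfy Principle A.
*the diplomats₃* c-commands the anaphor within its binding domain → licit binder.
*the reviewers₄* does not c-command the anaphor → cannot bind it.
*the pilots₅* does not c-command the anaphor → cannot bind it.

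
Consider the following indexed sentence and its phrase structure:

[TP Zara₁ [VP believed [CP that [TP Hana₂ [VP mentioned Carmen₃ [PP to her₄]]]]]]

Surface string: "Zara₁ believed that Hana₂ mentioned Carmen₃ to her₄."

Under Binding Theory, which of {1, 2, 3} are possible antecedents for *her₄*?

{1}

*her* is a pronoun, so Principle B applies: it must be free in its binding domain.
Binding domain of *her₄*: the embedded TP, whose subject is Hana₂.
*Zara₁* c-commands the pronoun but from outside its binding domain, and is not c-commanded by it → coindexation permitted.
*Hana₂* c-commands the pronoun within its binding domain → coindexation would violate Principle B.
*Carmen₃* c-commands the pronoun within its binding domain → coindexation would violate Principle B.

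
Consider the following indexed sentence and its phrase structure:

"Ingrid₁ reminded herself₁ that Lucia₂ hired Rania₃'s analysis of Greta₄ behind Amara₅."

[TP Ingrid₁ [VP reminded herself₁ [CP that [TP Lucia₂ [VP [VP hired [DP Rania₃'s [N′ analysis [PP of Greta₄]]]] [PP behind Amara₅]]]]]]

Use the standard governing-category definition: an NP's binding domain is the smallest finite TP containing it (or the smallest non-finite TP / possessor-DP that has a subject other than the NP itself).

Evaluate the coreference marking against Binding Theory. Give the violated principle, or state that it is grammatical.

The two coindexed NPs are *Ingrid₁* and *herself₁*.
*herself₁* is an anaphor; its binding domain is the matrix TP, whose subject is Ingrid₁. *Ingrid₁* c-commands it within that domain and shares its index, so Principle A is satisfied.
*Ingrid₁* is an R-expression; *herself₁* does not c-command it, and no other NP shares its index, so Principle C is satisfied.
All principles are respected.

grammatical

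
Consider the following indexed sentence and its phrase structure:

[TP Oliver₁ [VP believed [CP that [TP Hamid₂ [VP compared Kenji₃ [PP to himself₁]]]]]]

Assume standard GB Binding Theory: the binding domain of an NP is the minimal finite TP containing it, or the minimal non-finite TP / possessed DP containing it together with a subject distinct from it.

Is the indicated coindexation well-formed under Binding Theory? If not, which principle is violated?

The two coindexed NPs are *Oliver₁* and *himself₁*.
*himself₁* is an anaphor. Principle A requires it to be bound within its binding domain — the embedded TP, whose subject is Hamid₂.
Within that domain it is c-commanded by *Hamid₂*, *Kenji₃*, none of which share its index.
*Oliver₁* does c-command the anaphor, but from outside its binding domain.
The anaphor is unbound in its domain → Principle A violation.

Principle A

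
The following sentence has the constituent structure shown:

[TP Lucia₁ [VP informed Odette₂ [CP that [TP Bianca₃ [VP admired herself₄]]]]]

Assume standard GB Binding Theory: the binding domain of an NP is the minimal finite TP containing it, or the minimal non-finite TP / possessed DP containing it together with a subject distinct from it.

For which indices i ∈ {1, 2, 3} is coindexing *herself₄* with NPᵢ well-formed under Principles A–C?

{3}

*herself* is an anaphor, so Principle A applies: it must be bound in its binding domain.
Binding domain of *herself₄*: the embedded TP, whose subject is Bianca₃.
*Lucia₁* c-commands the anaphor but is outside its binding domain → cannot satisfy Principle A.
*Odette₂* c-commands the anaphor but is outside its binding domain → cannot satisfy Principle A.
*Bianca₃* c-commands the anaphor within its binding domain → licit binder.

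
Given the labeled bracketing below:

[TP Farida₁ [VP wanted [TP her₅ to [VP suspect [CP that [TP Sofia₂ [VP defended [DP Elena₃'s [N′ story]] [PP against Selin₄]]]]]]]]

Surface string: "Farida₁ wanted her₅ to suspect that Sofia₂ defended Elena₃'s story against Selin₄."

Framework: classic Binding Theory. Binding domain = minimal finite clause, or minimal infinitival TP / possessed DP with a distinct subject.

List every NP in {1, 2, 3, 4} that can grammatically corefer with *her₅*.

*her* is a pronoun, so Principle B applies: it must be free in its binding domain.
Binding domain of *her₅*: the matrix TP, whose subject is Farida₁.
*Farida₁* c-commands the pronoun within its binding domain → coindexation would violate Principle B.
*Sofia₂*: the pronoun c-commands this R-expression → coindexation would violate Principle C on *Sofia₂*.
*Elena₃*: the pronoun c-commands this R-expression → coindexation would violate Principle C on *Elena₃*.
*Selin₄*: the pronoun c-commands this R-expression → coindexation would violate Principle C on *Selin₄*.

none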